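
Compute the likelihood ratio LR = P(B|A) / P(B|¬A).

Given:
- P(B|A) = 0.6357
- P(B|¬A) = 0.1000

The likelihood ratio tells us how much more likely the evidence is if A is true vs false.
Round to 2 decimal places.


Likelihood Ratio (LR) = P(B|A) / P(B|¬A)

LR = 0.6357 / 0.1000
   = 6.36

The evidence is 6.36 times more likely if A is true than if A is false.
Since LR > 1, the evidence supports A over ¬A.


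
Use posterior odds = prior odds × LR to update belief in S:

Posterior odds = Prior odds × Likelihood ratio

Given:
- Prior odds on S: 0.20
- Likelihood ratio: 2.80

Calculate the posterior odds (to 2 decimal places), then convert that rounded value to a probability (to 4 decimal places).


Step 1: Calculate posterior odds
Posterior odds = Prior odds × LR
               = 0.20 × 2.80
               = 0.56

Step 2: Convert to probability
P(S|E) = Posterior odds / (1 + Posterior odds)
       = 0.56 / (1 + 0.56)
       = 0.56 / 1.56
       = 0.3590

The evidence increased P(S) from 0.1667 to 0.3590.


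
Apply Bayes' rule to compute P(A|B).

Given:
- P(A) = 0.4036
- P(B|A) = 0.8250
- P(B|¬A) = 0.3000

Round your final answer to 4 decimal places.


Bayes' theorem: P(A|B) = P(B|A) × P(A) / P(B)

Step 1: Calculate P(B) using law of total probability
P(B) = P(B|A)P(A) + P(B|¬A)P(¬A)
     = 0.8250 × 0.4036 + 0.3000 × 0.5964
     = 0.33297000 + 0.17892000
     = 0.51189000

Step 2: Apply Bayes' theorem
P(A|B) = P(B|A) × P(A) / P(B)
       = 0.33297000 / 0.51189000
       = 0.6505


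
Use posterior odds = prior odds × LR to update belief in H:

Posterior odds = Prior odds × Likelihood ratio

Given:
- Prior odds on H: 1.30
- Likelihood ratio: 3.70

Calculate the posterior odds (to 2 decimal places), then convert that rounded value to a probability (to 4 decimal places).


Step 1: Calculate posterior odds
Posterior odds = Prior odds × LR
               = 1.30 × 3.70
               = 4.81

Step 2: Convert to probability
P(H|E) = Posterior odds / (1 + Posterior odds)
       = 4.81 / (1 + 4.81)
       = 4.81 / 5.81
       = 0.8279

The evidence increased P(H) from 0.5652 to 0.8279.


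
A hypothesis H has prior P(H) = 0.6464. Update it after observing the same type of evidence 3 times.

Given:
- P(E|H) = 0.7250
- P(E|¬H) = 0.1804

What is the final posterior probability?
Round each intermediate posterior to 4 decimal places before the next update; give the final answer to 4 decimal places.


Sequential Bayesian updating:

Initial prior: P(H) = 0.6464

Update 1:
  P(E) = 0.7250 × 0.6464 + 0.1804 × 0.3536 = 0.46864000 + 0.06378944 = 0.53242944
  P(H|E) = 0.46864000 / 0.53242944 = 0.8802

Update 2:
  P(E) = 0.7250 × 0.8802 + 0.1804 × 0.1198 = 0.63814500 + 0.02161192 = 0.65975692
  P(H|E) = 0.63814500 / 0.65975692 = 0.9672

Update 3:
  P(E) = 0.7250 × 0.9672 + 0.1804 × 0.0328 = 0.70122000 + 0.00591712 = 0.70713712
  P(H|E) = 0.70122000 / 0.70713712 = 0.9916

Final posterior: 0.9916


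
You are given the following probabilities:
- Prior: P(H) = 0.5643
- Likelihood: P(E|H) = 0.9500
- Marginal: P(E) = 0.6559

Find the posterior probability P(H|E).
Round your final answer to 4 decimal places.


Using Bayes' theorem:

P(H|E) = P(E|H) × P(H) / P(E)
       = 0.9500 × 0.5643 / 0.6559
       = 0.53608500 / 0.6559
       = 0.8173

The evidence strengthens our belief in H.
Prior: 0.5643 → Posterior: 0.8173


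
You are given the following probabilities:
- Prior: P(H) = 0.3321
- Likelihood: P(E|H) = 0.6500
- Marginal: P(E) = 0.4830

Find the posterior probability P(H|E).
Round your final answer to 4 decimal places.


Using Bayes' theorem:

P(H|E) = P(E|H) × P(H) / P(E)
       = 0.6500 × 0.3321 / 0.4830
       = 0.21586500 / 0.4830
       = 0.4469

The evidence strengthens our belief in H.
Prior: 0.3321 → Posterior: 0.4469


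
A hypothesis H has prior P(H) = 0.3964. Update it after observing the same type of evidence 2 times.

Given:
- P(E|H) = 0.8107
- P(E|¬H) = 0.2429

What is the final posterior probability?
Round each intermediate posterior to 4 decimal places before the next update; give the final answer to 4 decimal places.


Sequential Bayesian updating:

Initial prior: P(H) = 0.3964

Update 1:
  P(E) = 0.8107 × 0.3964 + 0.2429 × 0.6036 = 0.32136148 + 0.14661444 = 0.46797592
  P(H|E) = 0.32136148 / 0.46797592 = 0.6867

Update 2:
  P(E) = 0.8107 × 0.6867 + 0.2429 × 0.3133 = 0.55670769 + 0.07610057 = 0.63280826
  P(H|E) = 0.55670769 / 0.63280826 = 0.8797

Final posterior: 0.8797


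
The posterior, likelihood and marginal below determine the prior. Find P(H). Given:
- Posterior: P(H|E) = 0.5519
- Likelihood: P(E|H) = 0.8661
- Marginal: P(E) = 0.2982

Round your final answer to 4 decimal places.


From Bayes' theorem: P(H|E) = P(E|H) × P(H) / P(E)

Rearranging for P(H):
P(H) = P(H|E) × P(E) / P(E|H)
     = 0.5519 × 0.2982 / 0.8661
     = 0.16457658 / 0.8661
     = 0.1900


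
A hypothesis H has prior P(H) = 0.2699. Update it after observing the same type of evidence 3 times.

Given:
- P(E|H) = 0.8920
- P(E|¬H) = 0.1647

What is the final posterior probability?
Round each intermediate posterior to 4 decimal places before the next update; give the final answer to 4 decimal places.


Sequential Bayesian updating:

Initial prior: P(H) = 0.2699

Update 1:
  P(E) = 0.8920 × 0.2699 + 0.1647 × 0.7301 = 0.24075080 + 0.12024747 = 0.36099827
  P(H|E) = 0.24075080 / 0.36099827 = 0.6669

Update 2:
  P(E) = 0.8920 × 0.6669 + 0.1647 × 0.3331 = 0.59487480 + 0.05486157 = 0.64973637
  P(H|E) = 0.59487480 / 0.64973637 = 0.9156

Update 3:
  P(E) = 0.8920 × 0.9156 + 0.1647 × 0.0844 = 0.81671520 + 0.01390068 = 0.83061588
  P(H|E) = 0.81671520 / 0.83061588 = 0.9833

Final posterior: 0.9833


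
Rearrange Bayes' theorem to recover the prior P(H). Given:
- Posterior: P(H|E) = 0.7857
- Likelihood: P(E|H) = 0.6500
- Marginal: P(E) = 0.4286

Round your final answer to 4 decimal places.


From Bayes' theorem: P(H|E) = P(E|H) × P(H) / P(E)

Rearranging for P(H):
P(H) = P(H|E) × P(E) / P(E|H)
     = 0.7857 × 0.4286 / 0.6500
     = 0.33675102 / 0.6500
     = 0.5181


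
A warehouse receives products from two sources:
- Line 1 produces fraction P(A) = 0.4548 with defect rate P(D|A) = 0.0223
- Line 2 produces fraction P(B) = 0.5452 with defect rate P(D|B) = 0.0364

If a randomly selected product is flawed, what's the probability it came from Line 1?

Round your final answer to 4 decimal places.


Let A = from Line 1, D = flawed

Given:
- P(A) = 0.4548, P(B) = 0.5452
- P(D|A) = 0.0223, P(D|B) = 0.0364

Step 1: Find P(D)
P(D) = P(D|A)P(A) + P(D|B)P(B)
     = 0.0223 × 0.4548 + 0.0364 × 0.5452
     = 0.01014204 + 0.01984528
     = 0.02998732

Step 2: Apply Bayes' theorem
P(A|D) = P(D|A)P(A) / P(D)
       = 0.01014204 / 0.02998732
       = 0.3382


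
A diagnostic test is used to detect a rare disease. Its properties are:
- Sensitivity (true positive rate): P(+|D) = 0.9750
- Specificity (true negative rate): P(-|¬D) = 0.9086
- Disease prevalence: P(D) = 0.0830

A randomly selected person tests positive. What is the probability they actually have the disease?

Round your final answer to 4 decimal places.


Let D = has disease, + = positive test

Given:
- P(D) = 0.0830 (prevalence)
- P(+|D) = 0.9750 (sensitivity)
- P(-|¬D) = 0.9086 (specificity)
- P(+|¬D) = 0.0914 (false positive rate = 1 - specificity)

Step 1: Find P(+)
P(+) = P(+|D)P(D) + P(+|¬D)P(¬D)
     = 0.9750 × 0.0830 + 0.0914 × 0.9170
     = 0.08092500 + 0.08381380
     = 0.16473880

Step 2: Apply Bayes' theorem for P(D|+)
P(D|+) = P(+|D)P(D) / P(+)
       = 0.08092500 / 0.16473880
       = 0.4912


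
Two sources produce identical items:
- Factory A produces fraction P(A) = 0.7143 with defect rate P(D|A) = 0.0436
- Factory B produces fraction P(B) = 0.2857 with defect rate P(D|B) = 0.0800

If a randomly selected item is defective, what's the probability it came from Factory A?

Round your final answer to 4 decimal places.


Let A = from Factory A, D = defective

Given:
- P(A) = 0.7143, P(B) = 0.2857
- P(D|A) = 0.0436, P(D|B) = 0.0800

Step 1: Find P(D)
P(D) = P(D|A)P(A) + P(D|B)P(B)
     = 0.0436 × 0.7143 + 0.0800 × 0.2857
     = 0.03114348 + 0.02285600
     = 0.05399948

Step 2: Apply Bayes' theorem
P(A|D) = P(D|A)P(A) / P(D)
       = 0.03114348 / 0.05399948
       = 0.5767


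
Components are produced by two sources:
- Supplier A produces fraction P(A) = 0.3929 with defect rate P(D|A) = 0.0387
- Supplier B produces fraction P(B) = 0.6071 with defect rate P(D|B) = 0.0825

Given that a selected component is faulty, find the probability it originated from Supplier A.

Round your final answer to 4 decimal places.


Let A = from Supplier A, D = faulty

Given:
- P(A) = 0.3929, P(B) = 0.6071
- P(D|A) = 0.0387, P(D|B) = 0.0825

Step 1: Find P(D)
P(D) = P(D|A)P(A) + P(D|B)P(B)
     = 0.0387 × 0.3929 + 0.0825 × 0.6071
     = 0.01520523 + 0.05008575
     = 0.06529098

Step 2: Apply Bayes' theorem
P(A|D) = P(D|A)P(A) / P(D)
       = 0.01520523 / 0.06529098
       = 0.2329


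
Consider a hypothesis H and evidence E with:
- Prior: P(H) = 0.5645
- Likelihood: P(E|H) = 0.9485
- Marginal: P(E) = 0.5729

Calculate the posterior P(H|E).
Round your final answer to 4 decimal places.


Using Bayes' theorem:

P(H|E) = P(E|H) × P(H) / P(E)
       = 0.9485 × 0.5645 / 0.5729
       = 0.53542825 / 0.5729
       = 0.9346

The evidence strengthens our belief in H.
Prior: 0.5645 → Posterior: 0.9346


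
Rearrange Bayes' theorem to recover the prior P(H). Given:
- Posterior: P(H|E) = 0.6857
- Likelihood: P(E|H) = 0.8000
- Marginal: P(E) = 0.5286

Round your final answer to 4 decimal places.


From Bayes' theorem: P(H|E) = P(E|H) × P(H) / P(E)

Rearranging for P(H):
P(H) = P(H|E) × P(E) / P(E|H)
     = 0.6857 × 0.5286 / 0.8000
     = 0.36246102 / 0.8000
     = 0.4531


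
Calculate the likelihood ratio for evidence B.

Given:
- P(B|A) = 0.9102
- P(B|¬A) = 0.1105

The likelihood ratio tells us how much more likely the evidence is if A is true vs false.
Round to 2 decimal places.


Likelihood Ratio (LR) = P(B|A) / P(B|¬A)

LR = 0.9102 / 0.1105
   = 8.24

The evidence is 8.24 times more likely if A is true than if A is false.
LR > 1, so observing B raises the odds in favor of A.


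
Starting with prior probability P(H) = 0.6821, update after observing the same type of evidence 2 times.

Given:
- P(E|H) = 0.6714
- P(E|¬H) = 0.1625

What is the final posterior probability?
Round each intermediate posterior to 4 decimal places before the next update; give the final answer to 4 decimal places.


Sequential Bayesian updating:

Initial prior: P(H) = 0.6821

Update 1:
  P(E) = 0.6714 × 0.6821 + 0.1625 × 0.3179 = 0.45796194 + 0.05165875 = 0.50962069
  P(H|E) = 0.45796194 / 0.50962069 = 0.8986

Update 2:
  P(E) = 0.6714 × 0.8986 + 0.1625 × 0.1014 = 0.60332004 + 0.01647750 = 0.61979754
  P(H|E) = 0.60332004 / 0.61979754 = 0.9734

Final posterior: 0.9734


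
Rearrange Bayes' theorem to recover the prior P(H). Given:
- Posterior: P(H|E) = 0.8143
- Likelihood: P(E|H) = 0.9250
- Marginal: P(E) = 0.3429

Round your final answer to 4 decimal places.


From Bayes' theorem: P(H|E) = P(E|H) × P(H) / P(E)

Rearranging for P(H):
P(H) = P(H|E) × P(E) / P(E|H)
     = 0.8143 × 0.3429 / 0.9250
     = 0.27922347 / 0.9250
     = 0.3019


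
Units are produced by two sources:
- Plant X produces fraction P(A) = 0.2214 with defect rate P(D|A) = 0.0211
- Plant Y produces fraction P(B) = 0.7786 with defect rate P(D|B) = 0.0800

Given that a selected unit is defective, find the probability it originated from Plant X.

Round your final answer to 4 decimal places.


Let A = from Plant X, D = defective

Given:
- P(A) = 0.2214, P(B) = 0.7786
- P(D|A) = 0.0211, P(D|B) = 0.0800

Step 1: Find P(D)
P(D) = P(D|A)P(A) + P(D|B)P(B)
     = 0.0211 × 0.2214 + 0.0800 × 0.7786
     = 0.00467154 + 0.06228800
     = 0.06695954

Step 2: Apply Bayes' theorem
P(A|D) = P(D|A)P(A) / P(D)
       = 0.00467154 / 0.06695954
       = 0.0698


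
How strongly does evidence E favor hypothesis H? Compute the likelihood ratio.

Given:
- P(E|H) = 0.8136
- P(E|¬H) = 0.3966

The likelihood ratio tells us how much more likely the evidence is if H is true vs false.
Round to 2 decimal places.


Likelihood Ratio (LR) = P(E|H) / P(E|¬H)

LR = 0.8136 / 0.3966
   = 2.05

The evidence is 2.05 times more likely if H is true than if H is false.
LR > 1, so observing E raises the odds in favor of H.


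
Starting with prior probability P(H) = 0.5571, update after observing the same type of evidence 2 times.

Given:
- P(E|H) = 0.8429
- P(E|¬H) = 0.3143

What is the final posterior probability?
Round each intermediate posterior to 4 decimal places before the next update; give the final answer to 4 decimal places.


Sequential Bayesian updating:

Initial prior: P(H) = 0.5571

Update 1:
  P(E) = 0.8429 × 0.5571 + 0.3143 × 0.4429 = 0.46957959 + 0.13920347 = 0.60878306
  P(H|E) = 0.46957959 / 0.60878306 = 0.7713

Update 2:
  P(E) = 0.8429 × 0.7713 + 0.3143 × 0.2287 = 0.65012877 + 0.07188041 = 0.72200918
  P(H|E) = 0.65012877 / 0.72200918 = 0.9004

Final posterior: 0.9004


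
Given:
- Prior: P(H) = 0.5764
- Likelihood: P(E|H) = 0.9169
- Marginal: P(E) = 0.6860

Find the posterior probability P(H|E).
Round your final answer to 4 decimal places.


Using Bayes' theorem:

P(H|E) = P(E|H) × P(H) / P(E)
       = 0.9169 × 0.5764 / 0.6860
       = 0.52850116 / 0.6860
       = 0.7704

The evidence strengthens our belief in H.
Prior: 0.5764 → Posterior: 0.7704


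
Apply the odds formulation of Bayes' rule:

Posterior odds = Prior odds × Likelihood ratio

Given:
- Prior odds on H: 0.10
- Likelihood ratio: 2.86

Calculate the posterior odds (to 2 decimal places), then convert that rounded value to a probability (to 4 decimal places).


Step 1: Calculate posterior odds
Posterior odds = Prior odds × LR
               = 0.10 × 2.86
               = 0.29

Step 2: Convert to probability
P(H|E) = Posterior odds / (1 + Posterior odds)
       = 0.29 / (1 + 0.29)
       = 0.29 / 1.29
       = 0.2248

The evidence increased P(H) from 0.0909 to 0.2248.


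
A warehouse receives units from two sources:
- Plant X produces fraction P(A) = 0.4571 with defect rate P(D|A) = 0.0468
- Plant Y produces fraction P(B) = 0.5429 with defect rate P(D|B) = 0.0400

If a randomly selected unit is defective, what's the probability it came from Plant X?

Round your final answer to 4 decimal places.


Let A = from Plant X, D = defective

Given:
- P(A) = 0.4571, P(B) = 0.5429
- P(D|A) = 0.0468, P(D|B) = 0.0400

Step 1: Find P(D)
P(D) = P(D|A)P(A) + P(D|B)P(B)
     = 0.0468 × 0.4571 + 0.0400 × 0.5429
     = 0.02139228 + 0.02171600
     = 0.04310828

Step 2: Apply Bayes' theorem
P(A|D) = P(D|A)P(A) / P(D)
       = 0.02139228 / 0.04310828
       = 0.4962


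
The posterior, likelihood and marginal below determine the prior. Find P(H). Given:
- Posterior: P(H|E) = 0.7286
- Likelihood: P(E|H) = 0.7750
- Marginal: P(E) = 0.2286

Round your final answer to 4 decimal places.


From Bayes' theorem: P(H|E) = P(E|H) × P(H) / P(E)

Rearranging for P(H):
P(H) = P(H|E) × P(E) / P(E|H)
     = 0.7286 × 0.2286 / 0.7750
     = 0.16655796 / 0.7750
     = 0.2149


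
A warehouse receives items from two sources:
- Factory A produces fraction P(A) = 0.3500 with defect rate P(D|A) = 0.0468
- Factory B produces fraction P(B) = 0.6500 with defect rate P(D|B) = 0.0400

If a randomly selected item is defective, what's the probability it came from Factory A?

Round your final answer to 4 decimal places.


Let A = from Factory A, D = defective

Given:
- P(A) = 0.3500, P(B) = 0.6500
- P(D|A) = 0.0468, P(D|B) = 0.0400

Step 1: Find P(D)
P(D) = P(D|A)P(A) + P(D|B)P(B)
     = 0.0468 × 0.3500 + 0.0400 × 0.6500
     = 0.01638000 + 0.02600000
     = 0.04238000

Step 2: Apply Bayes' theorem
P(A|D) = P(D|A)P(A) / P(D)
       = 0.01638000 / 0.04238000
       = 0.3865


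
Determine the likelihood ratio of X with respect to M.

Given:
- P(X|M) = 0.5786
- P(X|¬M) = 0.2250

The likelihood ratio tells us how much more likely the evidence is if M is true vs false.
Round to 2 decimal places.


Likelihood Ratio (LR) = P(X|M) / P(X|¬M)

LR = 0.5786 / 0.2250
   = 2.57

The evidence is 2.57 times more likely if M is true than if M is false.
LR > 1, so observing X raises the odds in favor of M.


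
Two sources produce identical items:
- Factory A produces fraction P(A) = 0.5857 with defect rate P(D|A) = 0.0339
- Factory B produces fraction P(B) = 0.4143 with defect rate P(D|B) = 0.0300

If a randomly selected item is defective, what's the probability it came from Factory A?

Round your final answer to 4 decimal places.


Let A = from Factory A, D = defective

Given:
- P(A) = 0.5857, P(B) = 0.4143
- P(D|A) = 0.0339, P(D|B) = 0.0300

Step 1: Find P(D)
P(D) = P(D|A)P(A) + P(D|B)P(B)
     = 0.0339 × 0.5857 + 0.0300 × 0.4143
     = 0.01985523 + 0.01242900
     = 0.03228423

Step 2: Apply Bayes' theorem
P(A|D) = P(D|A)P(A) / P(D)
       = 0.01985523 / 0.03228423
       = 0.6150


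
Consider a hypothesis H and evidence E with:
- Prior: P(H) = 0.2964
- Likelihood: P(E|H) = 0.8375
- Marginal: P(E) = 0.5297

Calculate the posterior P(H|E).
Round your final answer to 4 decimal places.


Using Bayes' theorem:

P(H|E) = P(E|H) × P(H) / P(E)
       = 0.8375 × 0.2964 / 0.5297
       = 0.24823500 / 0.5297
       = 0.4686

The evidence strengthens our belief in H.
Prior: 0.2964 → Posterior: 0.4686


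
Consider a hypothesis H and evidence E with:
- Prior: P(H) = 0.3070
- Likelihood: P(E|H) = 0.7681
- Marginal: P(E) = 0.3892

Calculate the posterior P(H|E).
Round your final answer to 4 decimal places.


Using Bayes' theorem:

P(H|E) = P(E|H) × P(H) / P(E)
       = 0.7681 × 0.3070 / 0.3892
       = 0.23580670 / 0.3892
       = 0.6059

The evidence strengthens our belief in H.
Prior: 0.3070 → Posterior: 0.6059


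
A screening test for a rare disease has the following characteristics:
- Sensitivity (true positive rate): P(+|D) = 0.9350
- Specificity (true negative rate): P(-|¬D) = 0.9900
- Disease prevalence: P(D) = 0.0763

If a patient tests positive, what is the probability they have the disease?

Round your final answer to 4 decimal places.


Let D = has disease, + = positive test

Given:
- P(D) = 0.0763 (prevalence)
- P(+|D) = 0.9350 (sensitivity)
- P(-|¬D) = 0.9900 (specificity)
- P(+|¬D) = 0.0100 (false positive rate = 1 - specificity)

Step 1: Find P(+)
P(+) = P(+|D)P(D) + P(+|¬D)P(¬D)
     = 0.9350 × 0.0763 + 0.0100 × 0.9237
     = 0.07134050 + 0.00923700
     = 0.08057750

Step 2: Apply Bayes' theorem for P(D|+)
P(D|+) = P(+|D)P(D) / P(+)
       = 0.07134050 / 0.08057750
       = 0.8854


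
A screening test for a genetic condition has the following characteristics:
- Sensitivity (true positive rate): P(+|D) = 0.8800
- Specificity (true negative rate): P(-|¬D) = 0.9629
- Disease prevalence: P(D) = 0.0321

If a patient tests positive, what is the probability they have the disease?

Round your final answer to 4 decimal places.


Let D = has disease, + = positive test

Given:
- P(D) = 0.0321 (prevalence)
- P(+|D) = 0.8800 (sensitivity)
- P(-|¬D) = 0.9629 (specificity)
- P(+|¬D) = 0.0371 (false positive rate = 1 - specificity)

Step 1: Find P(+)
P(+) = P(+|D)P(D) + P(+|¬D)P(¬D)
     = 0.8800 × 0.0321 + 0.0371 × 0.9679
     = 0.02824800 + 0.03590909
     = 0.06415709

Step 2: Apply Bayes' theorem for P(D|+)
P(D|+) = P(+|D)P(D) / P(+)
       = 0.02824800 / 0.06415709
       = 0.4403


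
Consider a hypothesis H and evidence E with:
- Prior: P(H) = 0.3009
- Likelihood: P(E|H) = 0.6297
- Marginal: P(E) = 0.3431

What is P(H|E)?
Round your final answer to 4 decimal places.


Using Bayes' theorem:

P(H|E) = P(E|H) × P(H) / P(E)
       = 0.6297 × 0.3009 / 0.3431
       = 0.18947673 / 0.3431
       = 0.5522

The evidence strengthens our belief in H.
Prior: 0.3009 → Posterior: 0.5522


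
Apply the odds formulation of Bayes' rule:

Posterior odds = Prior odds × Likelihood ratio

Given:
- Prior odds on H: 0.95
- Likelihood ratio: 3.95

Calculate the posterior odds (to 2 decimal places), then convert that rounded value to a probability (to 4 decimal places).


Step 1: Calculate posterior odds
Posterior odds = Prior odds × LR
               = 0.95 × 3.95
               = 3.75

Step 2: Convert to probability
P(H|E) = Posterior odds / (1 + Posterior odds)
       = 3.75 / (1 + 3.75)
       = 3.75 / 4.75
       = 0.7895

The evidence increased P(H) from 0.4872 to 0.7895.


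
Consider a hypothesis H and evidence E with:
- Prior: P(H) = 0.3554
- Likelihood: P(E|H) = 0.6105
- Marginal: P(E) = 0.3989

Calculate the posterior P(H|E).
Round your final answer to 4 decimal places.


Using Bayes' theorem:

P(H|E) = P(E|H) × P(H) / P(E)
       = 0.6105 × 0.3554 / 0.3989
       = 0.21697170 / 0.3989
       = 0.5439

The evidence strengthens our belief in H.
Prior: 0.3554 → Posterior: 0.5439


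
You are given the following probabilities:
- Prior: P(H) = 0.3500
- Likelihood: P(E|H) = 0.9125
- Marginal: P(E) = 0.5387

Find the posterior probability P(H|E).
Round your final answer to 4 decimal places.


Using Bayes' theorem:

P(H|E) = P(E|H) × P(H) / P(E)
       = 0.9125 × 0.3500 / 0.5387
       = 0.31937500 / 0.5387
       = 0.5929

The evidence strengthens our belief in H.
Prior: 0.3500 → Posterior: 0.5929


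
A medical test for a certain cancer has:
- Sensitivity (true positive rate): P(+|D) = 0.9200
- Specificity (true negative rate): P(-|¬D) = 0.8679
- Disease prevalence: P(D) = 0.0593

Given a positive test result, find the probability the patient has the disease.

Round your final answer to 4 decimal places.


Let D = has disease, + = positive test

Given:
- P(D) = 0.0593 (prevalence)
- P(+|D) = 0.9200 (sensitivity)
- P(-|¬D) = 0.8679 (specificity)
- P(+|¬D) = 0.1321 (false positive rate = 1 - specificity)

Step 1: Find P(+)
P(+) = P(+|D)P(D) + P(+|¬D)P(¬D)
     = 0.9200 × 0.0593 + 0.1321 × 0.9407
     = 0.05455600 + 0.12426647
     = 0.17882247

Step 2: Apply Bayes' theorem for P(D|+)
P(D|+) = P(+|D)P(D) / P(+)
       = 0.05455600 / 0.17882247
       = 0.3051


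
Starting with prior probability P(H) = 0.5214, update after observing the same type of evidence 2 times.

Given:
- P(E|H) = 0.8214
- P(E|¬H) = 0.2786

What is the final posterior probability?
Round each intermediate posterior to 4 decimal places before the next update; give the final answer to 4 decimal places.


Sequential Bayesian updating:

Initial prior: P(H) = 0.5214

Update 1:
  P(E) = 0.8214 × 0.5214 + 0.2786 × 0.4786 = 0.42827796 + 0.13333796 = 0.56161592
  P(H|E) = 0.42827796 / 0.56161592 = 0.7626

Update 2:
  P(E) = 0.8214 × 0.7626 + 0.2786 × 0.2374 = 0.62639964 + 0.06613964 = 0.69253928
  P(H|E) = 0.62639964 / 0.69253928 = 0.9045

Final posterior: 0.9045


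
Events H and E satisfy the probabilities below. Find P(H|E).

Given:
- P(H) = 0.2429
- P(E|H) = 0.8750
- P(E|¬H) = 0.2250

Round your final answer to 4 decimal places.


Bayes' theorem: P(H|E) = P(E|H) × P(H) / P(E)

Step 1: Calculate P(E) using law of total probability
P(E) = P(E|H)P(H) + P(E|¬H)P(¬H)
     = 0.8750 × 0.2429 + 0.2250 × 0.7571
     = 0.21253750 + 0.17034750
     = 0.38288500

Step 2: Apply Bayes' theorem
P(H|E) = P(E|H) × P(H) / P(E)
       = 0.21253750 / 0.38288500
       = 0.5551


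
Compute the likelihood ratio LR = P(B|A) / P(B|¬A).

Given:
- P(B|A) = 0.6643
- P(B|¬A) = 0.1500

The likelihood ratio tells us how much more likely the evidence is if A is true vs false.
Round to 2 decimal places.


Likelihood Ratio (LR) = P(B|A) / P(B|¬A)

LR = 0.6643 / 0.1500
   = 4.43

The evidence is 4.43 times more likely if A is true than if A is false.
Because LR exceeds 1, B is evidence for A.


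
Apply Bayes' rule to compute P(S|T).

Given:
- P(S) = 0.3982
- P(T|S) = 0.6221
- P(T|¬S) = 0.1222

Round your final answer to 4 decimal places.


Bayes' theorem: P(S|T) = P(T|S) × P(S) / P(T)

Step 1: Calculate P(T) using law of total probability
P(T) = P(T|S)P(S) + P(T|¬S)P(¬S)
     = 0.6221 × 0.3982 + 0.1222 × 0.6018
     = 0.24772022 + 0.07353996
     = 0.32126018

Step 2: Apply Bayes' theorem
P(S|T) = P(T|S) × P(S) / P(T)
       = 0.24772022 / 0.32126018
       = 0.7711


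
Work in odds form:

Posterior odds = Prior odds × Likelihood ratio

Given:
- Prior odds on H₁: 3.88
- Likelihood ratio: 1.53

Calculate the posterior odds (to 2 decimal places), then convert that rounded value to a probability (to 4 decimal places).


Step 1: Calculate posterior odds
Posterior odds = Prior odds × LR
               = 3.88 × 1.53
               = 5.94

Step 2: Convert to probability
P(H₁|E) = Posterior odds / (1 + Posterior odds)
       = 5.94 / (1 + 5.94)
       = 5.94 / 6.94
       = 0.8559

The evidence increased P(H₁) from 0.7951 to 0.8559.


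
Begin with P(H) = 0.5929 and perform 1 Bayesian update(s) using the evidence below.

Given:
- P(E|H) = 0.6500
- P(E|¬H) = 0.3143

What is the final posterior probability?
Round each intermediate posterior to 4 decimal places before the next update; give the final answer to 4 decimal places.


Sequential Bayesian updating:

Initial prior: P(H) = 0.5929

Update 1:
  P(E) = 0.6500 × 0.5929 + 0.3143 × 0.4071 = 0.38538500 + 0.12795153 = 0.51333653
  P(H|E) = 0.38538500 / 0.51333653 = 0.7507

Final posterior: 0.7507


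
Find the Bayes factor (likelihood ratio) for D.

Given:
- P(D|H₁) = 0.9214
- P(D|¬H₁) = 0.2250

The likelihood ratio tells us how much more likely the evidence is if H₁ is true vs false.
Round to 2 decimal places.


Likelihood Ratio (LR) = P(D|H₁) / P(D|¬H₁)

LR = 0.9214 / 0.2250
   = 4.10

The evidence is 4.10 times more likely if H₁ is true than if H₁ is false.
Because LR exceeds 1, D is evidence for H₁.


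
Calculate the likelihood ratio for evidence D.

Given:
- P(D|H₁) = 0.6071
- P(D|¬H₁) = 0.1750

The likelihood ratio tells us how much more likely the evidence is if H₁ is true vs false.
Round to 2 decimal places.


Likelihood Ratio (LR) = P(D|H₁) / P(D|¬H₁)

LR = 0.6071 / 0.1750
   = 3.47

The evidence is 3.47 times more likely if H₁ is true than if H₁ is false.
LR > 1, so observing D raises the odds in favor of H₁.


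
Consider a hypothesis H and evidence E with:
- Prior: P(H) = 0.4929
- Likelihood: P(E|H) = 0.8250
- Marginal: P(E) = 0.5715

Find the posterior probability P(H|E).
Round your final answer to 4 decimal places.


Using Bayes' theorem:

P(H|E) = P(E|H) × P(H) / P(E)
       = 0.8250 × 0.4929 / 0.5715
       = 0.40664250 / 0.5715
       = 0.7115

The evidence strengthens our belief in H.
Prior: 0.4929 → Posterior: 0.7115


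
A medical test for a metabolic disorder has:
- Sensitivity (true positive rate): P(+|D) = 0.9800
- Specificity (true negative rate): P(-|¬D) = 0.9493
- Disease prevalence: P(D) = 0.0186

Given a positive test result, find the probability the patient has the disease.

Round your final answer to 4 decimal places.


Let D = has disease, + = positive test

Given:
- P(D) = 0.0186 (prevalence)
- P(+|D) = 0.9800 (sensitivity)
- P(-|¬D) = 0.9493 (specificity)
- P(+|¬D) = 0.0507 (false positive rate = 1 - specificity)

Step 1: Find P(+)
P(+) = P(+|D)P(D) + P(+|¬D)P(¬D)
     = 0.9800 × 0.0186 + 0.0507 × 0.9814
     = 0.01822800 + 0.04975698
     = 0.06798498

Step 2: Apply Bayes' theorem for P(D|+)
P(D|+) = P(+|D)P(D) / P(+)
       = 0.01822800 / 0.06798498
       = 0.2681


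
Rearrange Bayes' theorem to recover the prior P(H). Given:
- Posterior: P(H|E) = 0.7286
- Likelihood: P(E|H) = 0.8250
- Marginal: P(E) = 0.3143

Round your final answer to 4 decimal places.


From Bayes' theorem: P(H|E) = P(E|H) × P(H) / P(E)

Rearranging for P(H):
P(H) = P(H|E) × P(E) / P(E|H)
     = 0.7286 × 0.3143 / 0.8250
     = 0.22899898 / 0.8250
     = 0.2776


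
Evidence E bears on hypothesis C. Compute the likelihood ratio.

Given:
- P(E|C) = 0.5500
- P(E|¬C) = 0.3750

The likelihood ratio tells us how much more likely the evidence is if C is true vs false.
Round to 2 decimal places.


Likelihood Ratio (LR) = P(E|C) / P(E|¬C)

LR = 0.5500 / 0.3750
   = 1.47

The evidence is 1.47 times more likely if C is true than if C is false.
Since LR > 1, the evidence supports C over ¬C.


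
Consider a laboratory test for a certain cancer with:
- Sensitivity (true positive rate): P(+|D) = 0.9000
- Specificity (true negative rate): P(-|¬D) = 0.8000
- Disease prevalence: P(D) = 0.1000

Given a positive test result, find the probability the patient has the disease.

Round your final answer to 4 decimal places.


Let D = has disease, + = positive test

Given:
- P(D) = 0.1000 (prevalence)
- P(+|D) = 0.9000 (sensitivity)
- P(-|¬D) = 0.8000 (specificity)
- P(+|¬D) = 0.2000 (false positive rate = 1 - specificity)

Step 1: Find P(+)
P(+) = P(+|D)P(D) + P(+|¬D)P(¬D)
     = 0.9000 × 0.1000 + 0.2000 × 0.9000
     = 0.09000000 + 0.18000000
     = 0.27000000

Step 2: Apply Bayes' theorem for P(D|+)
P(D|+) = P(+|D)P(D) / P(+)
       = 0.09000000 / 0.27000000
       = 0.3333


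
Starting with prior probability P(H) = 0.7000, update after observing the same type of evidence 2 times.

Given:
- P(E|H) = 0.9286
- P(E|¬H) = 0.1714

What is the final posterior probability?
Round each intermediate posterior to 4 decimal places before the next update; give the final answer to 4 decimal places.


Sequential Bayesian updating:

Initial prior: P(H) = 0.7000

Update 1:
  P(E) = 0.9286 × 0.7000 + 0.1714 × 0.3000 = 0.65002000 + 0.05142000 = 0.70144000
  P(H|E) = 0.65002000 / 0.70144000 = 0.9267

Update 2:
  P(E) = 0.9286 × 0.9267 + 0.1714 × 0.0733 = 0.86053362 + 0.01256362 = 0.87309724
  P(H|E) = 0.86053362 / 0.87309724 = 0.9856

Final posterior: 0.9856


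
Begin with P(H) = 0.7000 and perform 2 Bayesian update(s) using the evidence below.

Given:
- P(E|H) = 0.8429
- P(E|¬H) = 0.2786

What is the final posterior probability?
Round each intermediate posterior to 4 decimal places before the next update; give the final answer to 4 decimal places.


Sequential Bayesian updating:

Initial prior: P(H) = 0.7000

Update 1:
  P(E) = 0.8429 × 0.7000 + 0.2786 × 0.3000 = 0.59003000 + 0.08358000 = 0.67361000
  P(H|E) = 0.59003000 / 0.67361000 = 0.8759

Update 2:
  P(E) = 0.8429 × 0.8759 + 0.2786 × 0.1241 = 0.73829611 + 0.03457426 = 0.77287037
  P(H|E) = 0.73829611 / 0.77287037 = 0.9553

Final posterior: 0.9553


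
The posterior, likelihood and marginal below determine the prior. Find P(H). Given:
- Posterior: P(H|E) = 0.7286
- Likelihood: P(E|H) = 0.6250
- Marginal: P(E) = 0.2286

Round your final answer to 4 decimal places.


From Bayes' theorem: P(H|E) = P(E|H) × P(H) / P(E)

Rearranging for P(H):
P(H) = P(H|E) × P(E) / P(E|H)
     = 0.7286 × 0.2286 / 0.6250
     = 0.16655796 / 0.6250
     = 0.2665


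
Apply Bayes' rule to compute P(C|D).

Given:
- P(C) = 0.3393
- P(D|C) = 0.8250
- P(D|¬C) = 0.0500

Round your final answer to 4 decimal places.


Bayes' theorem: P(C|D) = P(D|C) × P(C) / P(D)

Step 1: Calculate P(D) using law of total probability
P(D) = P(D|C)P(C) + P(D|¬C)P(¬C)
     = 0.8250 × 0.3393 + 0.0500 × 0.6607
     = 0.27992250 + 0.03303500
     = 0.31295750

Step 2: Apply Bayes' theorem
P(C|D) = P(D|C) × P(C) / P(D)
       = 0.27992250 / 0.31295750
       = 0.8944


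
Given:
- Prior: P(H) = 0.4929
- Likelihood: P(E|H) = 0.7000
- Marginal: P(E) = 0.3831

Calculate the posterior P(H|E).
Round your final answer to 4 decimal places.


Using Bayes' theorem:

P(H|E) = P(E|H) × P(H) / P(E)
       = 0.7000 × 0.4929 / 0.3831
       = 0.34503000 / 0.3831
       = 0.9006

The evidence strengthens our belief in H.
Prior: 0.4929 → Posterior: 0.9006


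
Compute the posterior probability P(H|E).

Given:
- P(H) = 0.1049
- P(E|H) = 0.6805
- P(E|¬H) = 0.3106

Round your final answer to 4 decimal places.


Bayes' theorem: P(H|E) = P(E|H) × P(H) / P(E)

Step 1: Calculate P(E) using law of total probability
P(E) = P(E|H)P(H) + P(E|¬H)P(¬H)
     = 0.6805 × 0.1049 + 0.3106 × 0.8951
     = 0.07138445 + 0.27801806
     = 0.34940251

Step 2: Apply Bayes' theorem
P(H|E) = P(E|H) × P(H) / P(E)
       = 0.07138445 / 0.34940251
       = 0.2043


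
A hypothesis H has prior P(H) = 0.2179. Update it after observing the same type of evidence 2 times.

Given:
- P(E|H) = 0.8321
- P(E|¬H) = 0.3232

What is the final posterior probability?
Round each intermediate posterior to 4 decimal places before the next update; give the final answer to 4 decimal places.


Sequential Bayesian updating:

Initial prior: P(H) = 0.2179

Update 1:
  P(E) = 0.8321 × 0.2179 + 0.3232 × 0.7821 = 0.18131459 + 0.25277472 = 0.43408931
  P(H|E) = 0.18131459 / 0.43408931 = 0.4177

Update 2:
  P(E) = 0.8321 × 0.4177 + 0.3232 × 0.5823 = 0.34756817 + 0.18819936 = 0.53576753
  P(H|E) = 0.34756817 / 0.53576753 = 0.6487

Final posterior: 0.6487


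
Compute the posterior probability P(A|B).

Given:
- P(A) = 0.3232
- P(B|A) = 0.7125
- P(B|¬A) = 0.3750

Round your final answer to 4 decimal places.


Bayes' theorem: P(A|B) = P(B|A) × P(A) / P(B)

Step 1: Calculate P(B) using law of total probability
P(B) = P(B|A)P(A) + P(B|¬A)P(¬A)
     = 0.7125 × 0.3232 + 0.3750 × 0.6768
     = 0.23028000 + 0.25380000
     = 0.48408000

Step 2: Apply Bayes' theorem
P(A|B) = P(B|A) × P(A) / P(B)
       = 0.23028000 / 0.48408000
       = 0.4757


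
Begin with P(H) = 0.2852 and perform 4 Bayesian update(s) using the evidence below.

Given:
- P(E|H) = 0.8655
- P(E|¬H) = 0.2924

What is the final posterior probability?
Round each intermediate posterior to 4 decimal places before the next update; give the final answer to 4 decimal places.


Sequential Bayesian updating:

Initial prior: P(H) = 0.2852

Update 1:
  P(E) = 0.8655 × 0.2852 + 0.2924 × 0.7148 = 0.24684060 + 0.20900752 = 0.45584812
  P(H|E) = 0.24684060 / 0.45584812 = 0.5415

Update 2:
  P(E) = 0.8655 × 0.5415 + 0.2924 × 0.4585 = 0.46866825 + 0.13406540 = 0.60273365
  P(H|E) = 0.46866825 / 0.60273365 = 0.7776

Update 3:
  P(E) = 0.8655 × 0.7776 + 0.2924 × 0.2224 = 0.67301280 + 0.06502976 = 0.73804256
  P(H|E) = 0.67301280 / 0.73804256 = 0.9119

Update 4:
  P(E) = 0.8655 × 0.9119 + 0.2924 × 0.0881 = 0.78924945 + 0.02576044 = 0.81500989
  P(H|E) = 0.78924945 / 0.81500989 = 0.9684

Final posterior: 0.9684


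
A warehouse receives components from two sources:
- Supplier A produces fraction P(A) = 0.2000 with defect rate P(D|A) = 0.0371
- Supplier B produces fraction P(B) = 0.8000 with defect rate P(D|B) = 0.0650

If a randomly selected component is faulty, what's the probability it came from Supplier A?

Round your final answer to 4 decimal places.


Let A = from Supplier A, D = faulty

Given:
- P(A) = 0.2000, P(B) = 0.8000
- P(D|A) = 0.0371, P(D|B) = 0.0650

Step 1: Find P(D)
P(D) = P(D|A)P(A) + P(D|B)P(B)
     = 0.0371 × 0.2000 + 0.0650 × 0.8000
     = 0.00742000 + 0.05200000
     = 0.05942000

Step 2: Apply Bayes' theorem
P(A|D) = P(D|A)P(A) / P(D)
       = 0.00742000 / 0.05942000
       = 0.1249


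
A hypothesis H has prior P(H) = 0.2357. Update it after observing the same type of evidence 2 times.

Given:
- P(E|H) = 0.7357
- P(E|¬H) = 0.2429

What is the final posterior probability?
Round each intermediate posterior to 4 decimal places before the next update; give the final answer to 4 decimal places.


Sequential Bayesian updating:

Initial prior: P(H) = 0.2357

Update 1:
  P(E) = 0.7357 × 0.2357 + 0.2429 × 0.7643 = 0.17340449 + 0.18564847 = 0.35905296
  P(H|E) = 0.17340449 / 0.35905296 = 0.4829

Update 2:
  P(E) = 0.7357 × 0.4829 + 0.2429 × 0.5171 = 0.35526953 + 0.12560359 = 0.48087312
  P(H|E) = 0.35526953 / 0.48087312 = 0.7388

Final posterior: 0.7388


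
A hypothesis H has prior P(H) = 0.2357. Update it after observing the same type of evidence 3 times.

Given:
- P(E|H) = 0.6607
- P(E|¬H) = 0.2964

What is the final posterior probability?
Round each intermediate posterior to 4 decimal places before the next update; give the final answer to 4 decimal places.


Sequential Bayesian updating:

Initial prior: P(H) = 0.2357

Update 1:
  P(E) = 0.6607 × 0.2357 + 0.2964 × 0.7643 = 0.15572699 + 0.22653852 = 0.38226551
  P(H|E) = 0.15572699 / 0.38226551 = 0.4074

Update 2:
  P(E) = 0.6607 × 0.4074 + 0.2964 × 0.5926 = 0.26916918 + 0.17564664 = 0.44481582
  P(H|E) = 0.26916918 / 0.44481582 = 0.6051

Update 3:
  P(E) = 0.6607 × 0.6051 + 0.2964 × 0.3949 = 0.39978957 + 0.11704836 = 0.51683793
  P(H|E) = 0.39978957 / 0.51683793 = 0.7735

Final posterior: 0.7735


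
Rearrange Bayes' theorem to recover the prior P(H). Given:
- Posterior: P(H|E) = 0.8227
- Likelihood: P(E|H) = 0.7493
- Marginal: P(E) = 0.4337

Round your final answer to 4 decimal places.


From Bayes' theorem: P(H|E) = P(E|H) × P(H) / P(E)

Rearranging for P(H):
P(H) = P(H|E) × P(E) / P(E|H)
     = 0.8227 × 0.4337 / 0.7493
     = 0.35680499 / 0.7493
     = 0.4762


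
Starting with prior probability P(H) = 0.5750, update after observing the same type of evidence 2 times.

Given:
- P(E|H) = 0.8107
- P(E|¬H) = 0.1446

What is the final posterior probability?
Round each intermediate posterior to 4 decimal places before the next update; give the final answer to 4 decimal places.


Sequential Bayesian updating:

Initial prior: P(H) = 0.5750

Update 1:
  P(E) = 0.8107 × 0.5750 + 0.1446 × 0.4250 = 0.46615250 + 0.06145500 = 0.52760750
  P(H|E) = 0.46615250 / 0.52760750 = 0.8835

Update 2:
  P(E) = 0.8107 × 0.8835 + 0.1446 × 0.1165 = 0.71625345 + 0.01684590 = 0.73309935
  P(H|E) = 0.71625345 / 0.73309935 = 0.9770

Final posterior: 0.9770


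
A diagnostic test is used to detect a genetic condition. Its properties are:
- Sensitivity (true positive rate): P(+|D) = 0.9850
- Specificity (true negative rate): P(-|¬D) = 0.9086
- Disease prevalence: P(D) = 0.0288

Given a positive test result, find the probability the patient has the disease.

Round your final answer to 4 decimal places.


Let D = has disease, + = positive test

Given:
- P(D) = 0.0288 (prevalence)
- P(+|D) = 0.9850 (sensitivity)
- P(-|¬D) = 0.9086 (specificity)
- P(+|¬D) = 0.0914 (false positive rate = 1 - specificity)

Step 1: Find P(+)
P(+) = P(+|D)P(D) + P(+|¬D)P(¬D)
     = 0.9850 × 0.0288 + 0.0914 × 0.9712
     = 0.02836800 + 0.08876768
     = 0.11713568

Step 2: Apply Bayes' theorem for P(D|+)
P(D|+) = P(+|D)P(D) / P(+)
       = 0.02836800 / 0.11713568
       = 0.2422


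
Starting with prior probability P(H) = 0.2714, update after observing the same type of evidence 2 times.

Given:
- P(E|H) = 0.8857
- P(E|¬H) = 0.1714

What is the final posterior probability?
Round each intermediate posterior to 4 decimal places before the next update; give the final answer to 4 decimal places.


Sequential Bayesian updating:

Initial prior: P(H) = 0.2714

Update 1:
  P(E) = 0.8857 × 0.2714 + 0.1714 × 0.7286 = 0.24037898 + 0.12488204 = 0.36526102
  P(H|E) = 0.24037898 / 0.36526102 = 0.6581

Update 2:
  P(E) = 0.8857 × 0.6581 + 0.1714 × 0.3419 = 0.58287917 + 0.05860166 = 0.64148083
  P(H|E) = 0.58287917 / 0.64148083 = 0.9086

Final posterior: 0.9086


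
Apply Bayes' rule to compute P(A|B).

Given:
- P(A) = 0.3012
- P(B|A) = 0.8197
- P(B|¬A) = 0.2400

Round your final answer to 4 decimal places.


Bayes' theorem: P(A|B) = P(B|A) × P(A) / P(B)

Step 1: Calculate P(B) using law of total probability
P(B) = P(B|A)P(A) + P(B|¬A)P(¬A)
     = 0.8197 × 0.3012 + 0.2400 × 0.6988
     = 0.24689364 + 0.16771200
     = 0.41460564

Step 2: Apply Bayes' theorem
P(A|B) = P(B|A) × P(A) / P(B)
       = 0.24689364 / 0.41460564
       = 0.5955


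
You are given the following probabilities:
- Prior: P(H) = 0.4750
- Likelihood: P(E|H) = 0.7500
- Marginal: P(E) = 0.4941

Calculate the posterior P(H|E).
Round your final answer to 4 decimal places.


Using Bayes' theorem:

P(H|E) = P(E|H) × P(H) / P(E)
       = 0.7500 × 0.4750 / 0.4941
       = 0.35625000 / 0.4941
       = 0.7210

The evidence strengthens our belief in H.
Prior: 0.4750 → Posterior: 0.7210


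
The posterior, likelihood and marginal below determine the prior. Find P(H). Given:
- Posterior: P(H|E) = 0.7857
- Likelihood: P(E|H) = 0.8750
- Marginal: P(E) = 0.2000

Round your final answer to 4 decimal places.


From Bayes' theorem: P(H|E) = P(E|H) × P(H) / P(E)

Rearranging for P(H):
P(H) = P(H|E) × P(E) / P(E|H)
     = 0.7857 × 0.2000 / 0.8750
     = 0.15714000 / 0.8750
     = 0.1796
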